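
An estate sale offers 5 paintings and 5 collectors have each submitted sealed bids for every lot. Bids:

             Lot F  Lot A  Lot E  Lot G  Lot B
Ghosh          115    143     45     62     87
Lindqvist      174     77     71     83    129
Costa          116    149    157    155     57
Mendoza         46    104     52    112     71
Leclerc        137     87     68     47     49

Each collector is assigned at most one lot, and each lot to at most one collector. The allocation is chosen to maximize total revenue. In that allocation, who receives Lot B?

Optimal: Ghosh→Lot A ($143), Lindqvist→Lot B ($129), Costa→Lot E ($157), Mendoza→Lot G ($112), Leclerc→Lot F ($137) — total 143+129+157+112+137 = $678.
Column-greedy (each lot in turn goes to its best remaining collector) gives $590, worse by 88.
Next-best assignment: Ghosh→Lot A, Lindqvist→Lot F, Costa→Lot E, Mendoza→Lot G, Leclerc→Lot B = $635.
Every other assignment is strictly worse.
Lindqvist's own top lot is Lot F ($174), but forcing Lindqvist→Lot F and reassigning the rest optimally gives only $635 — worse by 43.

Lindqvist receives Lot B.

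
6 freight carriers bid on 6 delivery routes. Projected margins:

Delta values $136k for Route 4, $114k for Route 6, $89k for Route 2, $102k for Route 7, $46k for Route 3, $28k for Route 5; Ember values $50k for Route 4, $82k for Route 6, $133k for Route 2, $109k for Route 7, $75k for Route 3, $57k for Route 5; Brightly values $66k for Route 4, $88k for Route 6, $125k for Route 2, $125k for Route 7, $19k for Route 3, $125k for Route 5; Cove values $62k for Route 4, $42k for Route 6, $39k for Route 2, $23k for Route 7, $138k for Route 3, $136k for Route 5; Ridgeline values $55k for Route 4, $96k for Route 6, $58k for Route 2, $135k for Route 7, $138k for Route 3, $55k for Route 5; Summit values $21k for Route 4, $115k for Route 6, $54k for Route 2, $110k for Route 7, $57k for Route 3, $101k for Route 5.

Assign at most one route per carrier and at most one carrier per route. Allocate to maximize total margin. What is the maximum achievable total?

Max total: $783k

Treat this as an assignment problem: match each carrier to one route.
Optimal: Delta→Route 4 ($136k), Ember→Route 2 ($133k), Brightly→Route 7 ($125k), Cove→Route 5 ($136k), Ridgeline→Route 3 ($138k), Summit→Route 6 ($115k) — total 136+133+125+136+138+115 = $783k.
Column-greedy (each route in turn goes to its best remaining carrier) gives $782k, worse by 1.
Swapping Brightly↔Summit (Brightly→Route 6 $88k, Summit→Route 7 $110k) loses 42.
Checked against all permutations: $783k is optimal.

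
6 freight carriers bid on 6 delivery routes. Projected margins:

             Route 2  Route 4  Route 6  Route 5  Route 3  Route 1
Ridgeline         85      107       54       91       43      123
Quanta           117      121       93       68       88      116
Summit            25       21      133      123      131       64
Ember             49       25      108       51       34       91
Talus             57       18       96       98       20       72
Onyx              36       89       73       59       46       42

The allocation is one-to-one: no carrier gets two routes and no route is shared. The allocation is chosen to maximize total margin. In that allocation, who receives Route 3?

Summit receives Route 3.

Treat this as an assignment problem: match each carrier to one route.
Optimal: Ridgeline→Route 1 ($123k), Quanta→Route 2 ($117k), Summit→Route 3 ($131k), Ember→Route 6 ($108k), Talus→Route 5 ($98k), Onyx→Route 4 ($89k) — total 123+117+131+108+98+89 = $666k.
Row-greedy (each carrier in turn takes its best remaining route) gives $531k, worse by 135.
Next-best assignment: Ridgeline→Route 2, Quanta→Route 1, Summit→Route 3, Ember→Route 6, Talus→Route 5, Onyx→Route 4 = $627k.
Checked against all permutations: $666k is optimal.
Summit's own top route is Route 6 ($133k), but forcing Summit→Route 6 and reassigning the rest optimally gives only $594k — worse by 72.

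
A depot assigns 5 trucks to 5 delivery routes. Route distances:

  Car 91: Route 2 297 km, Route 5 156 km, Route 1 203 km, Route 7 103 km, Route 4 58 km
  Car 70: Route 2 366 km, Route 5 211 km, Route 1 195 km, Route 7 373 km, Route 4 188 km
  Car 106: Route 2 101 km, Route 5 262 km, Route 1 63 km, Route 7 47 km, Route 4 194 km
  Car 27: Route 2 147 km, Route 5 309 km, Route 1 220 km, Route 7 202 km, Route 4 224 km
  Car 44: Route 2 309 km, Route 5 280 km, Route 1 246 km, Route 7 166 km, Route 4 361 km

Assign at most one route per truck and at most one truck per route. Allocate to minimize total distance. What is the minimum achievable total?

Min total: 645 km

This is the linear assignment problem.
Optimal: Car 91→Route 4 (58 km), Car 70→Route 5 (211 km), Car 106→Route 1 (63 km), Car 27→Route 2 (147 km), Car 44→Route 7 (166 km) — total 58+211+63+147+166 = 645 km.
Row-greedy (each truck in turn takes its cheapest remaining route) gives 727 km, worse by 82.
Next-best assignment: Car 91→Route 4, Car 70→Route 5, Car 106→Route 7, Car 27→Route 2, Car 44→Route 1 = 709 km.
Swapping Car 27↔Car 91 (Car 27→Route 4 224 km, Car 91→Route 2 297 km) adds 316.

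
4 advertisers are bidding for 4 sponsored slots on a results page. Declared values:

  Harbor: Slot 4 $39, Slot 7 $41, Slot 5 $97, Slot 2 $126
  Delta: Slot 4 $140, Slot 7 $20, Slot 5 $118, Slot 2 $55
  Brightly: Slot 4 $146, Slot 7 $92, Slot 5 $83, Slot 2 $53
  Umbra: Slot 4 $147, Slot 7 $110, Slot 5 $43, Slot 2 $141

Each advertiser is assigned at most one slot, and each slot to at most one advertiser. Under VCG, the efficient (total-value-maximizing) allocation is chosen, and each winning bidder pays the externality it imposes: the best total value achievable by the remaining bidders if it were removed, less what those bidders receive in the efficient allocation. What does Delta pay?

Efficient allocation: Harbor→Slot 2 ($126), Delta→Slot 5 ($118), Brightly→Slot 4 ($146), Umbra→Slot 7 ($110); total welfare W = $500.
Delta receives Slot 5 at value $118, so the others get W − 118 = $382.
Without Delta: best allocation of the remaining 3 bidders over all 4 slots is Harbor→Slot 5 ($97), Brightly→Slot 4 ($146), Umbra→Slot 2 ($141), total $384.
VCG payment = (others' best without Delta) − (others' welfare with Delta) = 384 − 382 = $2.

Delta pays $2.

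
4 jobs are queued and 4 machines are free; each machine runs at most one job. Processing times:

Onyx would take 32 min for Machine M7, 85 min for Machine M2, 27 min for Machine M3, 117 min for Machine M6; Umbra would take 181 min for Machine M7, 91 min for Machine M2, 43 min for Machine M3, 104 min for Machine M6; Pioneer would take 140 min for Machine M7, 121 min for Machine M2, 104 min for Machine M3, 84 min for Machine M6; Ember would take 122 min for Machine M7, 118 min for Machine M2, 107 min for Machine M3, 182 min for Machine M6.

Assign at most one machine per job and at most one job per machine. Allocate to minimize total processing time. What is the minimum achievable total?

Optimal: Onyx→Machine M7 (32 min), Umbra→Machine M3 (43 min), Pioneer→Machine M6 (84 min), Ember→Machine M2 (118 min) — total 32+43+84+118 = 277 min.
Min-entry greedy (repeatedly take the single cheapest remaining cell) gives 324 min, worse by 47.
Next-best assignment: Onyx→Machine M7, Umbra→Machine M2, Pioneer→Machine M6, Ember→Machine M3 = 314 min.
Swapping Ember↔Pioneer (Ember→Machine M6 182 min, Pioneer→Machine M2 121 min) adds 101.
Checked against all permutations: 277 min is optimal.

Minimum total: 277 min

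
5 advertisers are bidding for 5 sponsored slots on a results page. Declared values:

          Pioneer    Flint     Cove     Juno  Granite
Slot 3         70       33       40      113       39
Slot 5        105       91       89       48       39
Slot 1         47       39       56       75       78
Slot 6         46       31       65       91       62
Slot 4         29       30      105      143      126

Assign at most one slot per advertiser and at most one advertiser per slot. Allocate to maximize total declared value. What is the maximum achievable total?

Optimal: Pioneer→Slot 5 ($105), Flint→Slot 1 ($39), Cove→Slot 6 ($65), Juno→Slot 3 ($113), Granite→Slot 4 ($126) — total 105+39+65+113+126 = $448.
Max-entry greedy (repeatedly take the single best remaining cell) gives $424, worse by 24.
Next-best assignment: Pioneer→Slot 3, Flint→Slot 5, Cove→Slot 6, Juno→Slot 4, Granite→Slot 1 = $447.
Swapping Granite↔Pioneer (Granite→Slot 5 $39, Pioneer→Slot 4 $29) loses 163.
No other one-to-one assignment exceeds $448.

Max total: $448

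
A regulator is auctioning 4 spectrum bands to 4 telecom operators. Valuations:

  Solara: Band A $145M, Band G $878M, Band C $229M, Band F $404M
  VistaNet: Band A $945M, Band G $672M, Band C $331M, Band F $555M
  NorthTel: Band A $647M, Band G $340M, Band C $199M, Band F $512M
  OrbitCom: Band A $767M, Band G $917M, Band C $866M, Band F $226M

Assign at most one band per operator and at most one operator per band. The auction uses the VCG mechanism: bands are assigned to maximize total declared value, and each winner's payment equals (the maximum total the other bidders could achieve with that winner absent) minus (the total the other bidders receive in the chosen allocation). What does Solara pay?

Efficient allocation: Solara→Band G ($878M), VistaNet→Band A ($945M), NorthTel→Band F ($512M), OrbitCom→Band C ($866M); total welfare W = $3201M.
Solara receives Band G at value $878M, so the others get W − 878 = $2323M.
Without Solara: best allocation of the remaining 3 bidders over all 4 bands is VistaNet→Band A ($945M), NorthTel→Band F ($512M), OrbitCom→Band G ($917M), total $2374M.
VCG payment = (others' best without Solara) − (others' welfare with Solara) = 2374 − 2323 = $51M.

Solara pays $51M.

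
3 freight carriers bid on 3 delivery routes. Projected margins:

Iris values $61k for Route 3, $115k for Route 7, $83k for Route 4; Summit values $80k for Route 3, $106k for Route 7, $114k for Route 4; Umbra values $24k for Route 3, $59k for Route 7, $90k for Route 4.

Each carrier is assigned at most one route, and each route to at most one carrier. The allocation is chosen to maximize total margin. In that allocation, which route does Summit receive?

Summit receives Route 3.

Treat this as an assignment problem: match each carrier to one route.
Optimal: Iris→Route 7 ($115k), Summit→Route 3 ($80k), Umbra→Route 4 ($90k) — total 115+80+90 = $285k.
Next-best assignment: Iris→Route 3, Summit→Route 7, Umbra→Route 4 = $257k.
Summit's own top route is Route 4 ($114k), but forcing Summit→Route 4 and reassigning the rest optimally gives only $253k — worse by 32.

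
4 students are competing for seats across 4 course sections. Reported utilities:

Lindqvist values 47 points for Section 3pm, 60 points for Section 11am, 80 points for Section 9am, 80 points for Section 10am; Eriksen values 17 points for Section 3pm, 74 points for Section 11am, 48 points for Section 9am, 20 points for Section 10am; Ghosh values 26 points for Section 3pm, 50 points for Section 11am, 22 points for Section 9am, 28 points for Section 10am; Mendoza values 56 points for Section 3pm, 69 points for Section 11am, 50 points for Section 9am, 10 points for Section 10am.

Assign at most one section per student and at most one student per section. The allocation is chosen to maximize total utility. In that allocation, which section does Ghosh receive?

Optimal: Lindqvist→Section 9am (80 points), Eriksen→Section 11am (74 points), Ghosh→Section 10am (28 points), Mendoza→Section 3pm (56 points) — total 80+74+28+56 = 238 points.
No other one-to-one assignment exceeds 238 points.
Ghosh's own top section is Section 11am (50 points), but forcing Ghosh→Section 11am and reassigning the rest optimally gives only 234 points — worse by 4.

Ghosh receives Section 10am.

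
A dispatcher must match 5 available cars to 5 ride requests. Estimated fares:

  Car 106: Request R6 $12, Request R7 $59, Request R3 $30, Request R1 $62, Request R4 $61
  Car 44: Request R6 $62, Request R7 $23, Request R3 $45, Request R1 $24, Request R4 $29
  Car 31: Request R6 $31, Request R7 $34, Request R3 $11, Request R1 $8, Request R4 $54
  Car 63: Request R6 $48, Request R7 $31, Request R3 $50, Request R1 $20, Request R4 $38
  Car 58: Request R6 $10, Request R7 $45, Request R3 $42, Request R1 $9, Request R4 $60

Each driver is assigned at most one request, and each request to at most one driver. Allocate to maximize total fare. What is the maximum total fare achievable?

Maximum total: $273

Optimal: Car 106→Request R1 ($62), Car 44→Request R6 ($62), Car 31→Request R4 ($54), Car 63→Request R3 ($50), Car 58→Request R7 ($45) — total 62+62+54+50+45 = $273.
Max-entry greedy (repeatedly take the single best remaining cell) gives $268, worse by 5.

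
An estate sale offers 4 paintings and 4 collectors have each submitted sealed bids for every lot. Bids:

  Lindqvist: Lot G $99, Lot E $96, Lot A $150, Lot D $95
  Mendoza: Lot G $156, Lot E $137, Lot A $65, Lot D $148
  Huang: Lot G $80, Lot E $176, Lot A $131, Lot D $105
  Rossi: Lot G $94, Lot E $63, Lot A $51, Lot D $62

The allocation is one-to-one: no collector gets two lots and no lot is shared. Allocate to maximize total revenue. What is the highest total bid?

Max total: $568

Optimal: Lindqvist→Lot A ($150), Mendoza→Lot D ($148), Huang→Lot E ($176), Rossi→Lot G ($94) — total 150+148+176+94 = $568.
Column-greedy (each lot in turn goes to its best remaining collector) gives $544, worse by 24.
Next-best assignment: Lindqvist→Lot A, Mendoza→Lot G, Huang→Lot E, Rossi→Lot D = $544.
No other one-to-one assignment exceeds $568.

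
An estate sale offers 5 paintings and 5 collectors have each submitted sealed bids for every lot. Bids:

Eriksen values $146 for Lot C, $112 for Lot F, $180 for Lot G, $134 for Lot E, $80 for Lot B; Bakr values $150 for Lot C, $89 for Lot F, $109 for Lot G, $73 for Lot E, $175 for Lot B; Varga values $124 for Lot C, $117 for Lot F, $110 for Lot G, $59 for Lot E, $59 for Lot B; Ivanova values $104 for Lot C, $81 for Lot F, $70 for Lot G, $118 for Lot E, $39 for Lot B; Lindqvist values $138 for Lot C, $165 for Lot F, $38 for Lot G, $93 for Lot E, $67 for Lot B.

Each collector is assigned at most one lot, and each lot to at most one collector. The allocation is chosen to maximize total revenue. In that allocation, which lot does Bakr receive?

Optimal: Eriksen→Lot G ($180), Bakr→Lot B ($175), Varga→Lot C ($124), Ivanova→Lot E ($118), Lindqvist→Lot F ($165) — total 180+175+124+118+165 = $762.
Column-greedy (each lot in turn goes to its best remaining collector) gives $672, worse by 90.
Checked against all permutations: $762 is optimal.

Bakr receives Lot B.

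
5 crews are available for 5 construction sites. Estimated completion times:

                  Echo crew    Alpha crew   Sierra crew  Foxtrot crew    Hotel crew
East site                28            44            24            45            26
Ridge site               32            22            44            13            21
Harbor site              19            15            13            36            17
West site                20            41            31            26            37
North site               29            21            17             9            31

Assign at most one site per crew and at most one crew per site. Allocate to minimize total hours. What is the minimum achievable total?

Min total: 89 hours

Optimal: Echo crew→West site (20 hours), Alpha crew→Harbor site (15 hours), Sierra crew→East site (24 hours), Foxtrot crew→North site (9 hours), Hotel crew→Ridge site (21 hours) — total 20+15+24+9+21 = 89 hours.
Row-greedy (each crew in turn takes its cheapest remaining site) gives 114 hours, worse by 25.
Next-best assignment: Echo crew→West site, Alpha crew→Ridge site, Sierra crew→Harbor site, Foxtrot crew→North site, Hotel crew→East site = 90 hours.
Every other assignment is strictly worse.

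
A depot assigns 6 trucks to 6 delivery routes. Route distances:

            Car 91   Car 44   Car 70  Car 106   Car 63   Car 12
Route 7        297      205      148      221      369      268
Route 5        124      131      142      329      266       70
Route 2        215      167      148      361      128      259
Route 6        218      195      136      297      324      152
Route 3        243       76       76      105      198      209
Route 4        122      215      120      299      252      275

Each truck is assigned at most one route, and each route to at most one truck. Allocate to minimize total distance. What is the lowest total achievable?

Optimal: Car 91→Route 4 (122 km), Car 44→Route 3 (76 km), Car 70→Route 6 (136 km), Car 106→Route 7 (221 km), Car 63→Route 2 (128 km), Car 12→Route 5 (70 km) — total 122+76+136+221+128+70 = 753 km.
Column-greedy (each route in turn goes to its cheapest remaining truck) gives 768 km, worse by 15.
Swapping Car 63↔Car 12 (Car 63→Route 5 266 km, Car 12→Route 2 259 km) adds 327.

Minimum total: 753 km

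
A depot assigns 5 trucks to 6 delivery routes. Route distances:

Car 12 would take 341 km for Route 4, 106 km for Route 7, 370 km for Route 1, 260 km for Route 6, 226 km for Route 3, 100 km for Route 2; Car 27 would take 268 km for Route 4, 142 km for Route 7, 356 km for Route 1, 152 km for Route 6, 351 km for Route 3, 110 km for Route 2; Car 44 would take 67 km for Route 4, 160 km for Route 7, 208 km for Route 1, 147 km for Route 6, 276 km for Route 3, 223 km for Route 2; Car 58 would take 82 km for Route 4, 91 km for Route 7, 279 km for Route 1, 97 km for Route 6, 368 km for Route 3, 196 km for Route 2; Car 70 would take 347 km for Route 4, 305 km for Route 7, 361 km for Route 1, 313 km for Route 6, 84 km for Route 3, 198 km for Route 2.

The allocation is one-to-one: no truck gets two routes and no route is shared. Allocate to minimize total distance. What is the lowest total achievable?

Min total: 464 km

Optimal: Car 12→Route 7 (106 km), Car 27→Route 2 (110 km), Car 44→Route 4 (67 km), Car 58→Route 6 (97 km), Car 70→Route 3 (84 km) — total 106+110+67+97+84 = 464 km.
Row-greedy (each truck in turn takes its cheapest remaining route) gives 490 km, worse by 26.
Next-best assignment: Car 12→Route 2, Car 27→Route 7, Car 44→Route 4, Car 58→Route 6, Car 70→Route 3 = 490 km.
Every other assignment is strictly worse.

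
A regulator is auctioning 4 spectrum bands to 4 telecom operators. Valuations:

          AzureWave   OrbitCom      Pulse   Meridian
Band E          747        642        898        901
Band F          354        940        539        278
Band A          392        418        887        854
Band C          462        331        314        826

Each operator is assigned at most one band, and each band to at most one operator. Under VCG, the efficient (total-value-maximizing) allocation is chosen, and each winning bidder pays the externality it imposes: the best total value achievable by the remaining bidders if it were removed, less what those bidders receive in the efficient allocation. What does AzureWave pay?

AzureWave pays $75M.

Efficient allocation: AzureWave→Band E ($747M), OrbitCom→Band F ($940M), Pulse→Band A ($887M), Meridian→Band C ($826M); total welfare W = $3400M.
AzureWave receives Band E at value $747M, so the others get W − 747 = $2653M.
Without AzureWave: best allocation of the remaining 3 bidders over all 4 bands is OrbitCom→Band F ($940M), Pulse→Band A ($887M), Meridian→Band E ($901M), total $2728M.
VCG payment = (others' best without AzureWave) − (others' welfare with AzureWave) = 2728 − 2653 = $75M.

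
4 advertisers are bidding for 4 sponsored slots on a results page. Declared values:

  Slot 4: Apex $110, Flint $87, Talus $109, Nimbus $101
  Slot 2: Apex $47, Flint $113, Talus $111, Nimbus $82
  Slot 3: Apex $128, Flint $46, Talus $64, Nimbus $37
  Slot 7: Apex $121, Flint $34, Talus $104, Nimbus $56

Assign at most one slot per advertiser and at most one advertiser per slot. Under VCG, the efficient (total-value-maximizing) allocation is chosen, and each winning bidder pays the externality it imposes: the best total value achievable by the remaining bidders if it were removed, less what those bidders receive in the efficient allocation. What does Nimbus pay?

Efficient allocation: Apex→Slot 3 ($128), Flint→Slot 2 ($113), Talus→Slot 7 ($104), Nimbus→Slot 4 ($101); total welfare W = $446.
Nimbus receives Slot 4 at value $101, so the others get W − 101 = $345.
Without Nimbus: best allocation of the remaining 3 bidders over all 4 slots is Apex→Slot 3 ($128), Flint→Slot 2 ($113), Talus→Slot 4 ($109), total $350.
VCG payment = (others' best without Nimbus) − (others' welfare with Nimbus) = 350 − 345 = $5.

Nimbus pays $5.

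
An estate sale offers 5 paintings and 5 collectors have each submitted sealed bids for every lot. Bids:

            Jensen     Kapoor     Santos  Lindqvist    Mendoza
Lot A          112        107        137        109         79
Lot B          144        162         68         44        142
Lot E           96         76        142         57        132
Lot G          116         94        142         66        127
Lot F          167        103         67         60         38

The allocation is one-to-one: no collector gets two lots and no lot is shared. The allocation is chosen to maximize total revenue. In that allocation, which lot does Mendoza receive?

Optimal: Jensen→Lot F ($167), Kapoor→Lot B ($162), Santos→Lot G ($142), Lindqvist→Lot A ($109), Mendoza→Lot E ($132) — total 167+162+142+109+132 = $712.
Row-greedy (each collector in turn takes its best remaining lot) gives $707, worse by 5.
Next-best assignment: Jensen→Lot F, Kapoor→Lot B, Santos→Lot E, Lindqvist→Lot A, Mendoza→Lot G = $707.
Swapping Santos↔Jensen (Santos→Lot F $67, Jensen→Lot G $116) loses 126.
Mendoza's own top lot is Lot B ($142), but forcing Mendoza→Lot B and reassigning the rest optimally gives only $654 — worse by 58.

Mendoza receives Lot E.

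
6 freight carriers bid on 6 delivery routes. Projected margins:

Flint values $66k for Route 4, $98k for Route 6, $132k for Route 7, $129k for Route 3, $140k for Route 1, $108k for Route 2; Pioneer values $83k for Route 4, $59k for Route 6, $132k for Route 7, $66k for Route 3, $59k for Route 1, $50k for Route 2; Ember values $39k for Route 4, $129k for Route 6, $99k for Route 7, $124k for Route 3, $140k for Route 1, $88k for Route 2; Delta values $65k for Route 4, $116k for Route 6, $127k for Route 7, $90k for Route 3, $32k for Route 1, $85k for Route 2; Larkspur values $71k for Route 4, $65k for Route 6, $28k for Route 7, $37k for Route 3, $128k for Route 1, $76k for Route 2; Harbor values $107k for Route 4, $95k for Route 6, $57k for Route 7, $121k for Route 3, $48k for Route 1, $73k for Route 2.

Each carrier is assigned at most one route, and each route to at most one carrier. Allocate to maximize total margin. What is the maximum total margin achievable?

Optimal: Flint→Route 2 ($108k), Pioneer→Route 7 ($132k), Ember→Route 3 ($124k), Delta→Route 6 ($116k), Larkspur→Route 1 ($128k), Harbor→Route 4 ($107k) — total 108+132+124+116+128+107 = $715k.
Column-greedy (each route in turn goes to its best remaining carrier) gives $636k, worse by 79.
Swapping Pioneer↔Harbor (Pioneer→Route 4 $83k, Harbor→Route 7 $57k) loses 99.
Every other assignment is strictly worse.

Max total: $715k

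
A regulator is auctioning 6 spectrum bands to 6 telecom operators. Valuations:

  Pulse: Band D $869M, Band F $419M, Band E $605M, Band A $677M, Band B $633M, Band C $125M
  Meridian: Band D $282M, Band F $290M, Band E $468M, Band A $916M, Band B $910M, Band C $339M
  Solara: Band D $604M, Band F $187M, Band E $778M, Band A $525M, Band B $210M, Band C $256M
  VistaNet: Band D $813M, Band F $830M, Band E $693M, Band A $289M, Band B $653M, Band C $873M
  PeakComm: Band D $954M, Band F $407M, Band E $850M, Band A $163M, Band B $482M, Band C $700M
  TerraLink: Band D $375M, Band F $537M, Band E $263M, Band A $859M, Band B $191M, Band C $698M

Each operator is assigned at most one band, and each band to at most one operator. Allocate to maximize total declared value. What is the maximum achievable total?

Optimal: Pulse→Band D ($869M), Meridian→Band B ($910M), Solara→Band E ($778M), VistaNet→Band F ($830M), PeakComm→Band C ($700M), TerraLink→Band A ($859M) — total 869+910+778+830+700+859 = $4946M.
Max-entry greedy (repeatedly take the single best remaining cell) gives $4691M, worse by 255.
Swapping TerraLink↔Meridian (TerraLink→Band B $191M, Meridian→Band A $916M) loses 662.

Max total: $4946M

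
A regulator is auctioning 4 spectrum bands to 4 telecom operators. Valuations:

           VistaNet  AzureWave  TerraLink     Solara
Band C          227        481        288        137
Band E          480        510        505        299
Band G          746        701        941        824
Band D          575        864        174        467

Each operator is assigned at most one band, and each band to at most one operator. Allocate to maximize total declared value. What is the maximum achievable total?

Optimal: VistaNet→Band E ($480M), AzureWave→Band D ($864M), TerraLink→Band C ($288M), Solara→Band G ($824M) — total 480+864+288+824 = $2456M.
Row-greedy (each operator in turn takes its best remaining band) gives $2252M, worse by 204.
Next-best assignment: VistaNet→Band E, AzureWave→Band D, TerraLink→Band G, Solara→Band C = $2422M.

Maximum total: $2456M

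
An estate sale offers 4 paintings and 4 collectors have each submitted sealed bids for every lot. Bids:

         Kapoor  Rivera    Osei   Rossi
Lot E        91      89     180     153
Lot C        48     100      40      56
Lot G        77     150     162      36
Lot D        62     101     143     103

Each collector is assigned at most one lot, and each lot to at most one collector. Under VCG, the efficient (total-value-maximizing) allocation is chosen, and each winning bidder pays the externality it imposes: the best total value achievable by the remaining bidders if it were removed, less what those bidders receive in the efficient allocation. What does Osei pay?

Osei pays $14.

Efficient allocation: Kapoor→Lot C ($48), Rivera→Lot G ($150), Osei→Lot D ($143), Rossi→Lot E ($153); total welfare W = $494.
Osei receives Lot D at value $143, so the others get W − 143 = $351.
Without Osei: best allocation of the remaining 3 bidders over all 4 lots is Kapoor→Lot D ($62), Rivera→Lot G ($150), Rossi→Lot E ($153), total $365.
VCG payment = (others' best without Osei) − (others' welfare with Osei) = 365 − 351 = $14.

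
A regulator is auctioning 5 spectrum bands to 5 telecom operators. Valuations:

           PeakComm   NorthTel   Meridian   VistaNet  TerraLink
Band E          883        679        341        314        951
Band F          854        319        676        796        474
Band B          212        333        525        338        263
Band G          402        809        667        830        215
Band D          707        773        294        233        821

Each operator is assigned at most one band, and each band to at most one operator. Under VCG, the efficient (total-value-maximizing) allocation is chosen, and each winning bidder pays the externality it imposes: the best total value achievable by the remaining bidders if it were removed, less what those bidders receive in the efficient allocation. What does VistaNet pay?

Efficient allocation: PeakComm→Band F ($854M), NorthTel→Band D ($773M), Meridian→Band B ($525M), VistaNet→Band G ($830M), TerraLink→Band E ($951M); total welfare W = $3933M.
VistaNet receives Band G at value $830M, so the others get W − 830 = $3103M.
Without VistaNet: best allocation of the remaining 4 bidders over all 5 bands is PeakComm→Band F ($854M), NorthTel→Band D ($773M), Meridian→Band G ($667M), TerraLink→Band E ($951M), total $3245M.
VCG payment = (others' best without VistaNet) − (others' welfare with VistaNet) = 3245 − 3103 = $142M.

VistaNet pays $142M.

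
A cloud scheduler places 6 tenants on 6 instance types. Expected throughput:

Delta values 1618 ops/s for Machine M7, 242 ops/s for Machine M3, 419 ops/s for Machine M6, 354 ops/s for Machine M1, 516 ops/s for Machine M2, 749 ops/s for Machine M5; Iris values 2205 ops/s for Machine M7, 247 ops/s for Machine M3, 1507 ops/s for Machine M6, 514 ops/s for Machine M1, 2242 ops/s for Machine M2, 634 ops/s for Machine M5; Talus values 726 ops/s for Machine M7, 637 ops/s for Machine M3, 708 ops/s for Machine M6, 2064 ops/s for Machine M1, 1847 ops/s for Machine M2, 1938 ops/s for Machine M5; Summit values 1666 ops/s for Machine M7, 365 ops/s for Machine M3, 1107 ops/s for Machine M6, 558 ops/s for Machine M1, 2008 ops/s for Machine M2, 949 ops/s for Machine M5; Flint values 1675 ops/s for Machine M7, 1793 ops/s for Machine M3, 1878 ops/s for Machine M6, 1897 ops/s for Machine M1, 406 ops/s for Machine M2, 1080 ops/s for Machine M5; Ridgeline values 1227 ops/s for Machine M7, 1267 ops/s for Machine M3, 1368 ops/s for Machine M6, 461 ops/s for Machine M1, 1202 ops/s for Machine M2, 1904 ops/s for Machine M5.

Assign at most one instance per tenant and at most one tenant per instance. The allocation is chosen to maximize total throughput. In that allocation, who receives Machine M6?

Iris receives Machine M6.

Optimal: Delta→Machine M7 (1618 ops/s), Iris→Machine M6 (1507 ops/s), Talus→Machine M1 (2064 ops/s), Summit→Machine M2 (2008 ops/s), Flint→Machine M3 (1793 ops/s), Ridgeline→Machine M5 (1904 ops/s) — total 1618+1507+2064+2008+1793+1904 = 10894 ops/s.
Max-entry greedy (repeatedly take the single best remaining cell) gives 9996 ops/s, worse by 898.
Swapping Flint↔Talus (Flint→Machine M1 1897 ops/s, Talus→Machine M3 637 ops/s) loses 1323.
Iris's own top instance is Machine M2 (2242 ops/s), but forcing Iris→Machine M2 and reassigning the rest optimally gives only 10728 ops/s — worse by 166.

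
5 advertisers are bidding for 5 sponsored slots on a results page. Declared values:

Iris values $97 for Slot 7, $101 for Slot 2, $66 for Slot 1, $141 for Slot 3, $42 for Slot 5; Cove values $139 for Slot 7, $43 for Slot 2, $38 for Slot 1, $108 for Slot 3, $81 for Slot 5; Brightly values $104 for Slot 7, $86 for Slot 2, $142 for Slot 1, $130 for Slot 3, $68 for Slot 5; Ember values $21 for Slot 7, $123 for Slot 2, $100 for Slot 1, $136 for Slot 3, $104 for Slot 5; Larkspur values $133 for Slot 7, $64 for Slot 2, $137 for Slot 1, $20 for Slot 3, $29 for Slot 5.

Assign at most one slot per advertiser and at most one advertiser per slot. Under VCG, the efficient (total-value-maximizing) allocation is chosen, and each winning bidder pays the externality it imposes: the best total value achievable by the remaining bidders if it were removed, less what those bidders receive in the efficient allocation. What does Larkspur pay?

Efficient allocation: Iris→Slot 3 ($141), Cove→Slot 5 ($81), Brightly→Slot 1 ($142), Ember→Slot 2 ($123), Larkspur→Slot 7 ($133); total welfare W = $620.
Larkspur receives Slot 7 at value $133, so the others get W − 133 = $487.
Without Larkspur: best allocation of the remaining 4 bidders over all 5 slots is Iris→Slot 3 ($141), Cove→Slot 7 ($139), Brightly→Slot 1 ($142), Ember→Slot 2 ($123), total $545.
VCG payment = (others' best without Larkspur) − (others' welfare with Larkspur) = 545 − 487 = $58.

Larkspur pays $58.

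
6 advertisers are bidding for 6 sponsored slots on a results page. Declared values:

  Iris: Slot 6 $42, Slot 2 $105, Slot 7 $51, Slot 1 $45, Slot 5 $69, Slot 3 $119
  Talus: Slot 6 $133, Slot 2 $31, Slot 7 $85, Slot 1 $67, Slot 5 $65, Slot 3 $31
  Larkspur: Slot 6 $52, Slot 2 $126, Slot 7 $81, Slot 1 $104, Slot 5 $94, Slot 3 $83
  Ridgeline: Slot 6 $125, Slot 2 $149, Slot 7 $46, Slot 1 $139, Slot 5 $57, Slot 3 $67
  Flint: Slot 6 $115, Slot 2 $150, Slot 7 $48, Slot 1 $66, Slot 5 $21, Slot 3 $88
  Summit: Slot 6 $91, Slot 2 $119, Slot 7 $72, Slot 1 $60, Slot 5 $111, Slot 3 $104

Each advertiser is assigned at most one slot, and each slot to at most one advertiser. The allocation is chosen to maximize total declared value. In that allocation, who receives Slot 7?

This is the linear assignment problem.
Optimal: Iris→Slot 3 ($119), Talus→Slot 6 ($133), Larkspur→Slot 7 ($81), Ridgeline→Slot 1 ($139), Flint→Slot 2 ($150), Summit→Slot 5 ($111) — total 119+133+81+139+150+111 = $733.
Row-greedy (each advertiser in turn takes its best remaining slot) gives $676, worse by 57.
Next-best assignment: Iris→Slot 3, Talus→Slot 6, Larkspur→Slot 5, Ridgeline→Slot 1, Flint→Slot 2, Summit→Slot 7 = $707.
Swapping Summit↔Iris (Summit→Slot 3 $104, Iris→Slot 5 $69) loses 57.
No other one-to-one assignment exceeds $733.
Larkspur's own top slot is Slot 2 ($126), but forcing Larkspur→Slot 2 and reassigning the rest optimally gives only $695 — worse by 38.

Larkspur receives Slot 7.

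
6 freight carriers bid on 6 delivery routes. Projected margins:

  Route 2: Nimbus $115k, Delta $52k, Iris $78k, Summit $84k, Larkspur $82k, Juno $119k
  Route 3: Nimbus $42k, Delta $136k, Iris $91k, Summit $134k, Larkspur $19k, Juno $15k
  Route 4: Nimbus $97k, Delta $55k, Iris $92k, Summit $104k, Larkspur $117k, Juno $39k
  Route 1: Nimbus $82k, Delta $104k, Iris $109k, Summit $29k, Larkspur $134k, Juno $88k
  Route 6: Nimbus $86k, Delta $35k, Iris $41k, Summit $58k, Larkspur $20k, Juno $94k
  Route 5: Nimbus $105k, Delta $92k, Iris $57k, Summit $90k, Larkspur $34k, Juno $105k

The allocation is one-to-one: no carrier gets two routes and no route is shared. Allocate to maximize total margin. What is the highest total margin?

This is the linear assignment problem.
Optimal: Nimbus→Route 2 ($115k), Delta→Route 3 ($136k), Iris→Route 4 ($92k), Summit→Route 5 ($90k), Larkspur→Route 1 ($134k), Juno→Route 6 ($94k) — total 115+136+92+90+134+94 = $661k.
Column-greedy (each route in turn goes to its best remaining carrier) gives $657k, worse by 4.
Swapping Larkspur↔Nimbus (Larkspur→Route 2 $82k, Nimbus→Route 1 $82k) loses 85.
Checked against all permutations: $661k is optimal.

Max total: $661k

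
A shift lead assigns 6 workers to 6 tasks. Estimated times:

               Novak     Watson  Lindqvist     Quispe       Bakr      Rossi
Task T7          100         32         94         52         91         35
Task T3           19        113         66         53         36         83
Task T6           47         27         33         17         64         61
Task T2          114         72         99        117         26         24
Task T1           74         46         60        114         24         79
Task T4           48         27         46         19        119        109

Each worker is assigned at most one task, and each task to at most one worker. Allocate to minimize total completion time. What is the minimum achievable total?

Minimum total: 151 min

Optimal: Novak→Task T3 (19 min), Watson→Task T7 (32 min), Lindqvist→Task T6 (33 min), Quispe→Task T4 (19 min), Bakr→Task T1 (24 min), Rossi→Task T2 (24 min) — total 19+32+33+19+24+24 = 151 min.
Min-entry greedy (repeatedly take the single cheapest remaining cell) gives 205 min, worse by 54.
Checked against all permutations: 151 min is optimal.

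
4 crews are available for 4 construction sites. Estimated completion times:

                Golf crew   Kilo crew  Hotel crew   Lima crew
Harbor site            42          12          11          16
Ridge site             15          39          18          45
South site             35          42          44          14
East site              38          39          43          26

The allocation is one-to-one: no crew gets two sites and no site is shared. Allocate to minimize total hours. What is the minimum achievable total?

Optimal: Golf crew→Ridge site (15 hours), Kilo crew→East site (39 hours), Hotel crew→Harbor site (11 hours), Lima crew→South site (14 hours) — total 15+39+11+14 = 79 hours.
Row-greedy (each crew in turn takes its cheapest remaining site) gives 84 hours, worse by 5.
Next-best assignment: Golf crew→East site, Kilo crew→Harbor site, Hotel crew→Ridge site, Lima crew→South site = 82 hours.
No other one-to-one assignment undercuts 79 hours.

Minimum total: 79 hours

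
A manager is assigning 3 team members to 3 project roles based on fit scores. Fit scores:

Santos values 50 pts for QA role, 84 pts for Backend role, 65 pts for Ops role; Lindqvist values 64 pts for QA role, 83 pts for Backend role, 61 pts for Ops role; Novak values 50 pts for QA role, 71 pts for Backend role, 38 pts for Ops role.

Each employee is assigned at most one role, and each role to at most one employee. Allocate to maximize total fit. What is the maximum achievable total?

Optimal: Santos→Ops role (65 pts), Lindqvist→QA role (64 pts), Novak→Backend role (71 pts) — total 65+64+71 = 200 pts.
Row-greedy (each employee in turn takes its best remaining role) gives 186 pts, worse by 14.
Next-best assignment: Santos→Ops role, Lindqvist→Backend role, Novak→QA role = 198 pts.

Max total: 200 pts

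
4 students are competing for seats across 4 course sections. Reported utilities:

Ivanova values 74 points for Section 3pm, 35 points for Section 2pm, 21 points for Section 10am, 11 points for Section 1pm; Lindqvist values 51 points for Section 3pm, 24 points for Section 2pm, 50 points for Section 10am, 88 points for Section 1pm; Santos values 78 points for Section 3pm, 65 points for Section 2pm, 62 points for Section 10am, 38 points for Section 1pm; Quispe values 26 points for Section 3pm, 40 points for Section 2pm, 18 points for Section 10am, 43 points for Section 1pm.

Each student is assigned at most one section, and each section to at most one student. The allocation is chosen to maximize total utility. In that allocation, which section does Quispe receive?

Optimal: Ivanova→Section 3pm (74 points), Lindqvist→Section 1pm (88 points), Santos→Section 10am (62 points), Quispe→Section 2pm (40 points) — total 74+88+62+40 = 264 points.
Max-entry greedy (repeatedly take the single best remaining cell) gives 227 points, worse by 37.
Next-best assignment: Ivanova→Section 3pm, Lindqvist→Section 1pm, Santos→Section 2pm, Quispe→Section 10am = 245 points.
Swapping Quispe↔Santos (Quispe→Section 10am 18 points, Santos→Section 2pm 65 points) loses 19.
No other one-to-one assignment exceeds 264 points.
Quispe's own top section is Section 1pm (43 points), but forcing Quispe→Section 1pm and reassigning the rest optimally gives only 232 points — worse by 32.

Quispe receives Section 2pm.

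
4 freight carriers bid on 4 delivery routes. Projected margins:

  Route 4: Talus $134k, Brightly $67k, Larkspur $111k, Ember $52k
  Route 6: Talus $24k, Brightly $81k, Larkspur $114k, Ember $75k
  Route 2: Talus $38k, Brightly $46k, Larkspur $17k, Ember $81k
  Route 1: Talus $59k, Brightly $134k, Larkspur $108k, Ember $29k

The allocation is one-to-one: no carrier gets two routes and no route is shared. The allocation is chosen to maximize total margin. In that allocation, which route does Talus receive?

Treat this as an assignment problem: match each carrier to one route.
Optimal: Talus→Route 4 ($134k), Brightly→Route 1 ($134k), Larkspur→Route 6 ($114k), Ember→Route 2 ($81k) — total 134+134+114+81 = $463k.
Swapping Ember↔Talus (Ember→Route 4 $52k, Talus→Route 2 $38k) loses 125.
Every other assignment is strictly worse.

Talus receives Route 4.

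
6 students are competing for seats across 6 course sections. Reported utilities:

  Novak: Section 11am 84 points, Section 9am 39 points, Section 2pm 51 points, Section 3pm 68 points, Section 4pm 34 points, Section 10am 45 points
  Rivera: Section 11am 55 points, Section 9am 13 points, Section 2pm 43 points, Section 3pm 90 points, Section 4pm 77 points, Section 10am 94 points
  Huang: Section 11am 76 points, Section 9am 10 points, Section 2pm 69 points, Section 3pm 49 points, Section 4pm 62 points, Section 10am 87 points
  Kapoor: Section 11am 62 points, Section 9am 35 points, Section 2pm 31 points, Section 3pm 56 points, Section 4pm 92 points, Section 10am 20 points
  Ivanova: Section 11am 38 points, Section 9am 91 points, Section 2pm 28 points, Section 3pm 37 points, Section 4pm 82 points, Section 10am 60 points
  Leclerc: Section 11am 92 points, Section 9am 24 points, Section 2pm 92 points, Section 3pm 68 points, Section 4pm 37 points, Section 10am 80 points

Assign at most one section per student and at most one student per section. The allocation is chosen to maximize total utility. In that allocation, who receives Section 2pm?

Leclerc receives Section 2pm.

Optimal: Novak→Section 11am (84 points), Rivera→Section 3pm (90 points), Huang→Section 10am (87 points), Kapoor→Section 4pm (92 points), Ivanova→Section 9am (91 points), Leclerc→Section 2pm (92 points) — total 84+90+87+92+91+92 = 536 points.
Column-greedy (each section in turn goes to its best remaining student) gives 479 points, worse by 57.
Next-best assignment: Novak→Section 3pm, Rivera→Section 10am, Huang→Section 11am, Kapoor→Section 4pm, Ivanova→Section 9am, Leclerc→Section 2pm = 513 points.
Leclerc's own top section is Section 11am (92 points), but forcing Leclerc→Section 11am and reassigning the rest optimally gives only 506 points — worse by 30.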